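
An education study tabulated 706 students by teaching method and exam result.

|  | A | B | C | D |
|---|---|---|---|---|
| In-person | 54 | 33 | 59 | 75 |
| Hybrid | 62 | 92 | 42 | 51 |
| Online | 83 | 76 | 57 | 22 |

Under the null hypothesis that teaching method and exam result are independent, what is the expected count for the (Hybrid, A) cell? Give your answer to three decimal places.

Row total (Hybrid) = 247; column total (A) = 199; grand total N = 706.
Expected count = (row total × column total) / N = 247 × 199 / 706 = 69.622.

69.622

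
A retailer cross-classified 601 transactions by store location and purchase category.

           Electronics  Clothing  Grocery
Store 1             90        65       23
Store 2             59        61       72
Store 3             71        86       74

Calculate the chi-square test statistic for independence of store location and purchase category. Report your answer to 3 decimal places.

Row totals: 178, 192, 231. Column totals: 220, 212, 169. Grand total N = 601.
Expected counts (row total × column total / N):
  Store 1, Electronics: 178×220/601 = 65.1581
  Store 1, Clothing: 178×212/601 = 62.7887
  Store 1, Grocery: 178×169/601 = 50.0532
  Store 2, Electronics: 192×220/601 = 70.2829
  Store 2, Clothing: 192×212/601 = 67.7271
  Store 2, Grocery: 192×169/601 = 53.9900
  Store 3, Electronics: 231×220/601 = 84.5591
  Store 3, Clothing: 231×212/601 = 81.4842
  Store 3, Grocery: 231×169/601 = 64.9567
Contributions (O − E)²/E:
  (90 − 65.1581)²/65.1581 = 9.4711
  (65 − 62.7887)²/62.7887 = 0.0779
  (23 − 50.0532)²/50.0532 = 14.6220
  (59 − 70.2829)²/70.2829 = 1.8113
  (61 − 67.7271)²/67.7271 = 0.6682
  (72 − 53.9900)²/53.9900 = 6.0078
  (71 − 84.5591)²/84.5591 = 2.1742
  (86 − 81.4842)²/81.4842 = 0.2503
  (74 − 64.9567)²/64.9567 = 1.2590
χ² = 9.4711 + 0.0779 + 14.6220 + 1.8113 + 0.6682 + 6.0078 + 2.1742 + 0.2503 + 1.2590 = 36.342

36.342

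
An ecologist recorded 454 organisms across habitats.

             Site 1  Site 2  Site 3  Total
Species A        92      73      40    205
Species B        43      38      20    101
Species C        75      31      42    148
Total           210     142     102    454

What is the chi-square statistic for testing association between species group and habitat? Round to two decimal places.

Grand total N = 454.
Expected counts (row total × column total / N):
  Species A, Site 1: 205×210/454 = 94.8238
  Species A, Site 2: 205×142/454 = 64.1189
  Species A, Site 3: 205×102/454 = 46.0573
  Species B, Site 1: 101×210/454 = 46.7181
  Species B, Site 2: 101×142/454 = 31.5903
  Species B, Site 3: 101×102/454 = 22.6916
  Species C, Site 1: 148×210/454 = 68.4581
  Species C, Site 2: 148×142/454 = 46.2907
  Species C, Site 3: 148×102/454 = 33.2511
Contributions (O − E)²/E:
  (92 − 94.8238)²/94.8238 = 0.0841
  (73 − 64.1189)²/64.1189 = 1.2301
  (40 − 46.0573)²/46.0573 = 0.7966
  (43 − 46.7181)²/46.7181 = 0.2959
  (38 − 31.5903)²/31.5903 = 1.3005
  (20 − 22.6916)²/22.6916 = 0.3193
  (75 − 68.4581)²/68.4581 = 0.6251
  (31 − 46.2907)²/46.2907 = 5.0508
  (42 − 33.2511)²/33.2511 = 2.3020
χ² = 0.0841 + 1.2301 + 0.7966 + 0.2959 + 1.3005 + 0.3193 + 0.6251 + 5.0508 + 2.3020 = 12.00

12.00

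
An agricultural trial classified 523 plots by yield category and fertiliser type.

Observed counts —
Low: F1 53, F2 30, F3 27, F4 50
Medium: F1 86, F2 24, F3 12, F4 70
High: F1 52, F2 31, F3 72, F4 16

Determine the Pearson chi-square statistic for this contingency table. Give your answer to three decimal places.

93.326

Row totals: 160, 192, 171. Column totals: 191, 85, 111, 136. Grand total N = 523.
Expected counts (row total × column total / N):
  Low, F1: 160×191/523 = 58.4321
  Low, F2: 160×85/523 = 26.0038
  Low, F3: 160×111/523 = 33.9579
  Low, F4: 160×136/523 = 41.6061
  Medium, F1: 192×191/523 = 70.1185
  Medium, F2: 192×85/523 = 31.2046
  Medium, F3: 192×111/523 = 40.7495
  Medium, F4: 192×136/523 = 49.9273
  High, F1: 171×191/523 = 62.4493
  High, F2: 171×85/523 = 27.7916
  High, F3: 171×111/523 = 36.2925
  High, F4: 171×136/523 = 44.4665
Contributions (O − E)²/E:
  (53 − 58.4321)²/58.4321 = 0.5050
  (30 − 26.0038)²/26.0038 = 0.6141
  (27 − 33.9579)²/33.9579 = 1.4257
  (50 − 41.6061)²/41.6061 = 1.6934
  (86 − 70.1185)²/70.1185 = 3.5971
  (24 − 31.2046)²/31.2046 = 1.6634
  (12 − 40.7495)²/40.7495 = 20.2833
  (70 − 49.9273)²/49.9273 = 8.0700
  (52 − 62.4493)²/62.4493 = 1.7484
  (31 − 27.7916)²/27.7916 = 0.3704
  (72 − 36.2925)²/36.2925 = 35.1319
  (16 − 44.4665)²/44.4665 = 18.2236
χ² = 0.5050 + 0.6141 + 1.4257 + 1.6934 + 3.5971 + 1.6634 + 20.2833 + 8.0700 + 1.7484 + 0.3704 + 35.1319 + 18.2236 = 93.326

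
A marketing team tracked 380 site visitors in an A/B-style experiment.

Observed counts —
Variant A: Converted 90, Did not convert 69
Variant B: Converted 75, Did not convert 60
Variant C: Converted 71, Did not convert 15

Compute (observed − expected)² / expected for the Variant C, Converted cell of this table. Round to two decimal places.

5.79

Row total (Variant C) = 86; column total (Converted) = 236; N = 380.
Expected count E = 86 × 236 / 380 = 53.411.
Contribution = (O − E)²/E = (71 − 53.411)² / 53.411 = 5.79.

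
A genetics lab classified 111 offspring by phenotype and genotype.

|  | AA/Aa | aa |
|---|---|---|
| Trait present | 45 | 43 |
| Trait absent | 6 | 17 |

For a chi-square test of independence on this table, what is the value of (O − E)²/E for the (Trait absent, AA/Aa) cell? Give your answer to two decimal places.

Row total (Trait absent) = 23; column total (AA/Aa) = 51; N = 111.
Expected count E = 23 × 51 / 111 = 10.568.
Contribution = (O − E)²/E = (6 − 10.568)² / 10.568 = 1.97.

1.97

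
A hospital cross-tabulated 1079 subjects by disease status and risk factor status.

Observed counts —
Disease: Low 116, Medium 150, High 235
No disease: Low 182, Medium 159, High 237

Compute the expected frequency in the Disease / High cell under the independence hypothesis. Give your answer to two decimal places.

Row total (Disease) = 501; column total (High) = 472; grand total N = 1079.
Expected count = (row total × column total) / N = 501 × 472 / 1079 = 219.16.

219.16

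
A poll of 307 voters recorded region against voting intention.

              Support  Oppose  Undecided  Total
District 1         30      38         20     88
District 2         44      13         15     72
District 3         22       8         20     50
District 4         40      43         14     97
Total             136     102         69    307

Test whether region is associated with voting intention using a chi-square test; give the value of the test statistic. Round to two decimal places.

32.26

Grand total N = 307.
Expected counts (row total × column total / N):
  District 1, Support: 88×136/307 = 38.984
  District 1, Oppose: 88×102/307 = 29.238
  District 1, Undecided: 88×69/307 = 19.779
  District 2, Support: 72×136/307 = 31.896
  District 2, Oppose: 72×102/307 = 23.922
  District 2, Undecided: 72×69/307 = 16.182
  District 3, Support: 50×136/307 = 22.150
  District 3, Oppose: 50×102/307 = 16.612
  District 3, Undecided: 50×69/307 = 11.238
  District 4, Support: 97×136/307 = 42.971
  District 4, Oppose: 97×102/307 = 32.228
  District 4, Undecided: 97×69/307 = 21.801
Contributions (O − E)²/E:
  (30 − 38.984)²/38.984 = 2.0704
  (38 − 29.238)²/29.238 = 2.6258
  (20 − 19.779)²/19.779 = 0.0025
  (44 − 31.896)²/31.896 = 4.5933
  (13 − 23.922)²/23.922 = 4.9866
  (15 − 16.182)²/16.182 = 0.0863
  (22 − 22.150)²/22.150 = 0.0010
  (8 − 16.612)²/16.612 = 4.4646
  (20 − 11.238)²/11.238 = 6.8315
  (40 − 42.971)²/42.971 = 0.2054
  (43 − 32.228)²/32.228 = 3.6005
  (14 − 21.801)²/21.801 = 2.7914
χ² = 2.0704 + 2.6258 + 0.0025 + 4.5933 + 4.9866 + 0.0863 + 0.0010 + 4.4646 + 6.8315 + 0.2054 + 3.6005 + 2.7914 = 32.26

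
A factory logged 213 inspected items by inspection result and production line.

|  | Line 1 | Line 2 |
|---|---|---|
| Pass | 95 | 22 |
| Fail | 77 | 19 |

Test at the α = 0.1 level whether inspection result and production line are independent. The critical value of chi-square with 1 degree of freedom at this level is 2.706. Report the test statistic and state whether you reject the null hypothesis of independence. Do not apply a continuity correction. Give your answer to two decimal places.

Row totals: 117, 96. Column totals: 172, 41. Grand total N = 213.
Expected counts (row total × column total / N):
  Pass, Line 1: 117×172/213 = 94.479
  Pass, Line 2: 117×41/213 = 22.521
  Fail, Line 1: 96×172/213 = 77.521
  Fail, Line 2: 96×41/213 = 18.479
Contributions (O − E)²/E:
  (95 − 94.479)²/94.479 = 0.0029
  (22 − 22.521)²/22.521 = 0.0121
  (77 − 77.521)²/77.521 = 0.0035
  (19 − 18.479)²/18.479 = 0.0147
χ² = 0.0029 + 0.0121 + 0.0035 + 0.0147 = 0.03
df = (2−1)(2−1) = 1. Since 0.03 < 2.706, fail to reject the null hypothesis of independence at α = 0.1.

0.03; fail to reject H₀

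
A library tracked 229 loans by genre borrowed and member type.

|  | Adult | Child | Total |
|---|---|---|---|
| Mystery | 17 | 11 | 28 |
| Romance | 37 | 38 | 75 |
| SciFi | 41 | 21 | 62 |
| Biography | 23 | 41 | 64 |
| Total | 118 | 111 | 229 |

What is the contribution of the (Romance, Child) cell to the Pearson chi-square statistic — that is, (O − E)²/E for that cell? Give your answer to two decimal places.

0.07

Row total (Romance) = 75; column total (Child) = 111; N = 229.
Expected count E = 75 × 111 / 229 = 36.3537.
Contribution = (O − E)²/E = (38 − 36.3537)² / 36.3537 = 0.07.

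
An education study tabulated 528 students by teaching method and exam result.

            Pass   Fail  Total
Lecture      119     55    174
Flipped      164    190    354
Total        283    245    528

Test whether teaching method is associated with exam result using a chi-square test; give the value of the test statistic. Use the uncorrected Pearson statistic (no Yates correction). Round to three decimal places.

22.833

Grand total N = 528.
Expected counts (row total × column total / N):
  Lecture, Pass: 174×283/528 = 93.2614
  Lecture, Fail: 174×245/528 = 80.7386
  Flipped, Pass: 354×283/528 = 189.7386
  Flipped, Fail: 354×245/528 = 164.2614
Contributions (O − E)²/E:
  (119 − 93.2614)²/93.2614 = 7.1034
  (55 − 80.7386)²/80.7386 = 8.2052
  (164 − 189.7386)²/189.7386 = 3.4915
  (190 − 164.2614)²/164.2614 = 4.0331
χ² = 7.1034 + 8.2052 + 3.4915 + 4.0331 = 22.833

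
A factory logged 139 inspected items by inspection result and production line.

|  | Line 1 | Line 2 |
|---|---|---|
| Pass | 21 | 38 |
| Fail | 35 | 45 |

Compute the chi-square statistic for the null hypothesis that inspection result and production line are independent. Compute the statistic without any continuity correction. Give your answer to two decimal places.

0.94

Row totals: 59, 80. Column totals: 56, 83. Grand total N = 139.
Expected counts (row total × column total / N):
  Pass, Line 1: 59×56/139 = 23.770
  Pass, Line 2: 59×83/139 = 35.230
  Fail, Line 1: 80×56/139 = 32.230
  Fail, Line 2: 80×83/139 = 47.770
Contributions (O − E)²/E:
  (21 − 23.770)²/23.770 = 0.3228
  (38 − 35.230)²/35.230 = 0.2178
  (35 − 32.230)²/32.230 = 0.2381
  (45 − 47.770)²/47.770 = 0.1606
χ² = 0.3228 + 0.2178 + 0.2381 + 0.1606 = 0.94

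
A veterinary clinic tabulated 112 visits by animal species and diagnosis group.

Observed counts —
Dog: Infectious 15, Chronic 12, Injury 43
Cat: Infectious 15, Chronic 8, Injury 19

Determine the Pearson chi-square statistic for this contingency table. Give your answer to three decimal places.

3.296

Row totals: 70, 42. Column totals: 30, 20, 62. Grand total N = 112.
Expected counts (row total × column total / N):
  Dog, Infectious: 70×30/112 = 18.7500
  Dog, Chronic: 70×20/112 = 12.5000
  Dog, Injury: 70×62/112 = 38.7500
  Cat, Infectious: 42×30/112 = 11.2500
  Cat, Chronic: 42×20/112 = 7.5000
  Cat, Injury: 42×62/112 = 23.2500
Contributions (O − E)²/E:
  (15 − 18.7500)²/18.7500 = 0.7500
  (12 − 12.5000)²/12.5000 = 0.0200
  (43 − 38.7500)²/38.7500 = 0.4661
  (15 − 11.2500)²/11.2500 = 1.2500
  (8 − 7.5000)²/7.5000 = 0.0333
  (19 − 23.2500)²/23.2500 = 0.7769
χ² = 0.7500 + 0.0200 + 0.4661 + 1.2500 + 0.0333 + 0.7769 = 3.296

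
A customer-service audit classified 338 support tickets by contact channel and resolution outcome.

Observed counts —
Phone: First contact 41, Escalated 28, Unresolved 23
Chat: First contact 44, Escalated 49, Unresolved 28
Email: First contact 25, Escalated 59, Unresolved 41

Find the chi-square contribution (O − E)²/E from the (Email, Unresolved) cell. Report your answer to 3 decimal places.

Row total (Email) = 125; column total (Unresolved) = 92; N = 338.
Expected count E = 125 × 92 / 338 = 34.0237.
Contribution = (O − E)²/E = (41 − 34.0237)² / 34.0237 = 1.430.

1.430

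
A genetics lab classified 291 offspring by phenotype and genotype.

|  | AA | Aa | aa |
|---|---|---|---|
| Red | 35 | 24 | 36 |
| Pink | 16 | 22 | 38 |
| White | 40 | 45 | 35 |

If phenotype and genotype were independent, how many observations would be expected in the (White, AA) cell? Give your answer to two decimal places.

37.53

Row total (White) = 120; column total (AA) = 91; grand total N = 291.
Expected count = (row total × column total) / N = 120 × 91 / 291 = 37.53.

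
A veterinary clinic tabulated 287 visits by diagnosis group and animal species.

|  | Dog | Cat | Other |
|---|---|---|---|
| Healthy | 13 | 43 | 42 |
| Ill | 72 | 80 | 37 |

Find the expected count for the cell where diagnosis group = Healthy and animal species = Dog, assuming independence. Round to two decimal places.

Row total (Healthy) = 98; column total (Dog) = 85; grand total N = 287.
Expected count = (row total × column total) / N = 98 × 85 / 287 = 29.02.

29.02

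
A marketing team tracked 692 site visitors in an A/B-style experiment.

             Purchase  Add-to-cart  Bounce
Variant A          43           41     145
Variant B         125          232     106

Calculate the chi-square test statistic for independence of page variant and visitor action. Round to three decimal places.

Row totals: 229, 463. Column totals: 168, 273, 251. Grand total N = 692.
Expected counts (row total × column total / N):
  Variant A, Purchase: 229×168/692 = 55.5954
  Variant A, Add-to-cart: 229×273/692 = 90.3425
  Variant A, Bounce: 229×251/692 = 83.0621
  Variant B, Purchase: 463×168/692 = 112.4046
  Variant B, Add-to-cart: 463×273/692 = 182.6575
  Variant B, Bounce: 463×251/692 = 167.9379
Contributions (O − E)²/E:
  (43 − 55.5954)²/55.5954 = 2.8535
  (41 − 90.3425)²/90.3425 = 26.9495
  (145 − 83.0621)²/83.0621 = 46.1860
  (125 − 112.4046)²/112.4046 = 1.4114
  (232 − 182.6575)²/182.6575 = 13.3292
  (106 − 167.9379)²/167.9379 = 22.8436
χ² = 2.8535 + 26.9495 + 46.1860 + 1.4114 + 13.3292 + 22.8436 = 113.573

113.573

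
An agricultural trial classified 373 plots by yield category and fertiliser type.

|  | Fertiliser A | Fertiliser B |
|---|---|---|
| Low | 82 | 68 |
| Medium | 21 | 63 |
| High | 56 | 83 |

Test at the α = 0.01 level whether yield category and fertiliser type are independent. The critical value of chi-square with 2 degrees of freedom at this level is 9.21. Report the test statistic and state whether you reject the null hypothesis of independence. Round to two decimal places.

19.87; reject H₀

Row totals: 150, 84, 139. Column totals: 159, 214. Grand total N = 373.
Expected counts (row total × column total / N):
  Low, Fertiliser A: 150×159/373 = 63.941
  Low, Fertiliser B: 150×214/373 = 86.059
  Medium, Fertiliser A: 84×159/373 = 35.807
  Medium, Fertiliser B: 84×214/373 = 48.193
  High, Fertiliser A: 139×159/373 = 59.252
  High, Fertiliser B: 139×214/373 = 79.748
Contributions (O − E)²/E:
  (82 − 63.941)²/63.941 = 5.1004
  (68 − 86.059)²/86.059 = 3.7896
  (21 − 35.807)²/35.807 = 6.1230
  (63 − 48.193)²/48.193 = 4.5494
  (56 − 59.252)²/59.252 = 0.1785
  (83 − 79.748)²/79.748 = 0.1326
χ² = 5.1004 + 3.7896 + 6.1230 + 4.5494 + 0.1785 + 0.1326 = 19.87
df = (3−1)(2−1) = 2. Since 19.87 > 9.21, reject the null hypothesis of independence at α = 0.01.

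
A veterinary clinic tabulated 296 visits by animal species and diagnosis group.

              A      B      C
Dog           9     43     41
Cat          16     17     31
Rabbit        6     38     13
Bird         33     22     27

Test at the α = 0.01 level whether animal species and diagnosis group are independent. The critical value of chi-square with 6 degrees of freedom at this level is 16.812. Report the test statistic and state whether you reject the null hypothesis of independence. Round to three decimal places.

46.886; reject H₀

Row totals: 93, 64, 57, 82. Column totals: 64, 120, 112. Grand total N = 296.
Expected counts (row total × column total / N):
  Dog, A: 93×64/296 = 20.1081
  Dog, B: 93×120/296 = 37.7027
  Dog, C: 93×112/296 = 35.1892
  Cat, A: 64×64/296 = 13.8378
  Cat, B: 64×120/296 = 25.9459
  Cat, C: 64×112/296 = 24.2162
  Rabbit, A: 57×64/296 = 12.3243
  Rabbit, B: 57×120/296 = 23.1081
  Rabbit, C: 57×112/296 = 21.5676
  Bird, A: 82×64/296 = 17.7297
  Bird, B: 82×120/296 = 33.2432
  Bird, C: 82×112/296 = 31.0270
Contributions (O − E)²/E:
  (9 − 20.1081)²/20.1081 = 6.1363
  (43 − 37.7027)²/37.7027 = 0.7443
  (41 − 35.1892)²/35.1892 = 0.9595
  (16 − 13.8378)²/13.8378 = 0.3379
  (17 − 25.9459)²/25.9459 = 3.0845
  (31 − 24.2162)²/24.2162 = 1.9004
  (6 − 12.3243)²/12.3243 = 3.2454
  (38 − 23.1081)²/23.1081 = 9.5970
  (13 − 21.5676)²/21.5676 = 3.4034
  (33 − 17.7297)²/17.7297 = 13.1521
  (22 − 33.2432)²/33.2432 = 3.8026
  (27 − 31.0270)²/31.0270 = 0.5227
χ² = 6.1363 + 0.7443 + 0.9595 + 0.3379 + 3.0845 + 1.9004 + 3.2454 + 9.5970 + 3.4034 + 13.1521 + 3.8026 + 0.5227 = 46.886
df = (4−1)(3−1) = 6. Since 46.886 > 16.812, reject the null hypothesis of independence at α = 0.01.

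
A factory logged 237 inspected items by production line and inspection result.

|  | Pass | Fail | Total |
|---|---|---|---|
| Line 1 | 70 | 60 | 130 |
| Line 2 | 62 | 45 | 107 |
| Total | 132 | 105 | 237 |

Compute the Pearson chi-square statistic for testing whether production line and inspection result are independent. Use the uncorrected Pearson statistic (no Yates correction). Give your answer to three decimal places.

Grand total N = 237.
Expected counts (row total × column total / N):
  Line 1, Pass: 130×132/237 = 72.4051
  Line 1, Fail: 130×105/237 = 57.5949
  Line 2, Pass: 107×132/237 = 59.5949
  Line 2, Fail: 107×105/237 = 47.4051
Contributions (O − E)²/E:
  (70 − 72.4051)²/72.4051 = 0.0799
  (60 − 57.5949)²/57.5949 = 0.1004
  (62 − 59.5949)²/59.5949 = 0.0971
  (45 − 47.4051)²/47.4051 = 0.1220
χ² = 0.0799 + 0.1004 + 0.0971 + 0.1220 = 0.399

0.399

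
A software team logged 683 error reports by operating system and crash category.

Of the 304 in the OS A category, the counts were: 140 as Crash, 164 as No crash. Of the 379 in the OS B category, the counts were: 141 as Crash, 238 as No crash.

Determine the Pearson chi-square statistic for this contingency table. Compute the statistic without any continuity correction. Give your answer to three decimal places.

5.456

Row totals: 304, 379. Column totals: 281, 402. Grand total N = 683.
Expected counts (row total × column total / N):
  OS A, Crash: 304×281/683 = 125.0717
  OS A, No crash: 304×402/683 = 178.9283
  OS B, Crash: 379×281/683 = 155.9283
  OS B, No crash: 379×402/683 = 223.0717
Contributions (O − E)²/E:
  (140 − 125.0717)²/125.0717 = 1.7818
  (164 − 178.9283)²/178.9283 = 1.2455
  (141 − 155.9283)²/155.9283 = 1.4292
  (238 − 223.0717)²/223.0717 = 0.9990
χ² = 1.7818 + 1.2455 + 1.4292 + 0.9990 = 5.456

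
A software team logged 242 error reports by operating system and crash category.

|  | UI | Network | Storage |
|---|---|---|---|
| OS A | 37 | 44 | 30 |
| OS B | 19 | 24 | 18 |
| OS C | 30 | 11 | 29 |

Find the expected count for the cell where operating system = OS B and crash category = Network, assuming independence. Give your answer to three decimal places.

Row total (OS B) = 61; column total (Network) = 79; grand total N = 242.
Expected count = (row total × column total) / N = 61 × 79 / 242 = 19.913.

19.913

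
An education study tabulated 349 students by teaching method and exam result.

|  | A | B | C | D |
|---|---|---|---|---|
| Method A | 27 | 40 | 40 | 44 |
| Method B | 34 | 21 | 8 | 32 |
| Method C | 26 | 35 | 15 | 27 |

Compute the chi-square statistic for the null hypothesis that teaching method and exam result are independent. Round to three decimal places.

Row totals: 151, 95, 103. Column totals: 87, 96, 63, 103. Grand total N = 349.
Expected counts (row total × column total / N):
  Method A, A: 151×87/349 = 37.64183
  Method A, B: 151×96/349 = 41.53582
  Method A, C: 151×63/349 = 27.25788
  Method A, D: 151×103/349 = 44.56447
  Method B, A: 95×87/349 = 23.68195
  Method B, B: 95×96/349 = 26.13181
  Method B, C: 95×63/349 = 17.14900
  Method B, D: 95×103/349 = 28.03725
  Method C, A: 103×87/349 = 25.67622
  Method C, B: 103×96/349 = 28.33238
  Method C, C: 103×63/349 = 18.59312
  Method C, D: 103×103/349 = 30.39828
Contributions (O − E)²/E:
  (27 − 37.64183)²/37.64183 = 3.0086
  (40 − 41.53582)²/41.53582 = 0.0568
  (40 − 27.25788)²/27.25788 = 5.9565
  (44 − 44.56447)²/44.56447 = 0.0071
  (34 − 23.68195)²/23.68195 = 4.4955
  (21 − 26.13181)²/26.13181 = 1.0078
  (8 − 17.14900)²/17.14900 = 4.8810
  (32 − 28.03725)²/28.03725 = 0.5601
  (26 − 25.67622)²/25.67622 = 0.0041
  (35 − 28.33238)²/28.33238 = 1.5691
  (15 − 18.59312)²/18.59312 = 0.6944
  (27 − 30.39828)²/30.39828 = 0.3799
χ² = 3.0086 + 0.0568 + 5.9565 + 0.0071 + 4.4955 + 1.0078 + 4.8810 + 0.5601 + 0.0041 + 1.5691 + 0.6944 + 0.3799 = 22.621

22.621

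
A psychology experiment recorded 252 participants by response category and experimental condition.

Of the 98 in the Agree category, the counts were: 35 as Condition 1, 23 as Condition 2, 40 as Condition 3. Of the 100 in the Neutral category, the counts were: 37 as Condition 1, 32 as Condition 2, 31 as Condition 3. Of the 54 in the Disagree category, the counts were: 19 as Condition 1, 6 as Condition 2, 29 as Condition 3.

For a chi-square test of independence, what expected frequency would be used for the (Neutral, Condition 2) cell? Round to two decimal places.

Row total (Neutral) = 100; column total (Condition 2) = 61; grand total N = 252.
Expected count = (row total × column total) / N = 100 × 61 / 252 = 24.21.

24.21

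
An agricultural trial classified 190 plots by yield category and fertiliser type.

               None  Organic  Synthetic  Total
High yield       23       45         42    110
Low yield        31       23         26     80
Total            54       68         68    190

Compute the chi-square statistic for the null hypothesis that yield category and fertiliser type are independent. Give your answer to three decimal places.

7.518

Grand total N = 190.
Expected counts (row total × column total / N):
  High yield, None: 110×54/190 = 31.2632
  High yield, Organic: 110×68/190 = 39.3684
  High yield, Synthetic: 110×68/190 = 39.3684
  Low yield, None: 80×54/190 = 22.7368
  Low yield, Organic: 80×68/190 = 28.6316
  Low yield, Synthetic: 80×68/190 = 28.6316
Contributions (O − E)²/E:
  (23 − 31.2632)²/31.2632 = 2.1841
  (45 − 39.3684)²/39.3684 = 0.8056
  (42 − 39.3684)²/39.3684 = 0.1759
  (31 − 22.7368)²/22.7368 = 3.0031
  (23 − 28.6316)²/28.6316 = 1.1077
  (26 − 28.6316)²/28.6316 = 0.2419
χ² = 2.1841 + 0.8056 + 0.1759 + 3.0031 + 1.1077 + 0.2419 = 7.518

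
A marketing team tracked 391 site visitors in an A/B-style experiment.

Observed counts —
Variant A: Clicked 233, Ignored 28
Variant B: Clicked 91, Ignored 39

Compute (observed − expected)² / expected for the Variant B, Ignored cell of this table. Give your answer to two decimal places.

12.56

Row total (Variant B) = 130; column total (Ignored) = 67; N = 391.
Expected count E = 130 × 67 / 391 = 22.276.
Contribution = (O − E)²/E = (39 − 22.276)² / 22.276 = 12.56.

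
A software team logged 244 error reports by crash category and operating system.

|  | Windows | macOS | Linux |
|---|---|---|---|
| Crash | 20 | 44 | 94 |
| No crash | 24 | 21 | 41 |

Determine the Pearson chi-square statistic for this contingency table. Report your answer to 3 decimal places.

8.833

Row totals: 158, 86. Column totals: 44, 65, 135. Grand total N = 244.
Expected counts (row total × column total / N):
  Crash, Windows: 158×44/244 = 28.4918
  Crash, macOS: 158×65/244 = 42.0902
  Crash, Linux: 158×135/244 = 87.4180
  No crash, Windows: 86×44/244 = 15.5082
  No crash, macOS: 86×65/244 = 22.9098
  No crash, Linux: 86×135/244 = 47.5820
Contributions (O − E)²/E:
  (20 − 28.4918)²/28.4918 = 2.5309
  (44 − 42.0902)²/42.0902 = 0.0867
  (94 − 87.4180)²/87.4180 = 0.4956
  (24 − 15.5082)²/15.5082 = 4.6498
  (21 − 22.9098)²/22.9098 = 0.1592
  (41 − 47.5820)²/47.5820 = 0.9105
χ² = 2.5309 + 0.0867 + 0.4956 + 4.6498 + 0.1592 + 0.9105 = 8.833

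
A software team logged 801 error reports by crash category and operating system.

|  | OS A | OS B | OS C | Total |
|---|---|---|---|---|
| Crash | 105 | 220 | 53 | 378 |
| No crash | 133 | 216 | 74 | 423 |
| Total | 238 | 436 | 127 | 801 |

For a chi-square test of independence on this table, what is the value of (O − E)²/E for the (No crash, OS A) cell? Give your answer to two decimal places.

Row total (No crash) = 423; column total (OS A) = 238; N = 801.
Expected count E = 423 × 238 / 801 = 125.685.
Contribution = (O − E)²/E = (133 − 125.685)² / 125.685 = 0.43.

0.43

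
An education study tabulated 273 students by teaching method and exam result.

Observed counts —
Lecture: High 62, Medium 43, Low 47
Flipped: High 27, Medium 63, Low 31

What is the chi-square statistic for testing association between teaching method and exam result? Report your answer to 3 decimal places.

17.526

Row totals: 152, 121. Column totals: 89, 106, 78. Grand total N = 273.
Expected counts (row total × column total / N):
  Lecture, High: 152×89/273 = 49.5531
  Lecture, Medium: 152×106/273 = 59.0183
  Lecture, Low: 152×78/273 = 43.4286
  Flipped, High: 121×89/273 = 39.4469
  Flipped, Medium: 121×106/273 = 46.9817
  Flipped, Low: 121×78/273 = 34.5714
Contributions (O − E)²/E:
  (62 − 49.5531)²/49.5531 = 3.1265
  (43 − 59.0183)²/59.0183 = 4.3476
  (47 − 43.4286)²/43.4286 = 0.2937
  (27 − 39.4469)²/39.4469 = 3.9274
  (63 − 46.9817)²/46.9817 = 5.4614
  (31 − 34.5714)²/34.5714 = 0.3689
χ² = 3.1265 + 4.3476 + 0.2937 + 3.9274 + 5.4614 + 0.3689 = 17.526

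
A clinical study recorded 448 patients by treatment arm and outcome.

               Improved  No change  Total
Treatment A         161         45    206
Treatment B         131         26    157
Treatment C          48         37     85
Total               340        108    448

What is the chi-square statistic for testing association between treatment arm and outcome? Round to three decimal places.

22.989

Grand total N = 448.
Expected counts (row total × column total / N):
  Treatment A, Improved: 206×340/448 = 156.3393
  Treatment A, No change: 206×108/448 = 49.6607
  Treatment B, Improved: 157×340/448 = 119.1518
  Treatment B, No change: 157×108/448 = 37.8482
  Treatment C, Improved: 85×340/448 = 64.5089
  Treatment C, No change: 85×108/448 = 20.4911
Contributions (O − E)²/E:
  (161 − 156.3393)²/156.3393 = 0.1389
  (45 − 49.6607)²/49.6607 = 0.4374
  (131 − 119.1518)²/119.1518 = 1.1782
  (26 − 37.8482)²/37.8482 = 3.7090
  (48 − 64.5089)²/64.5089 = 4.2249
  (37 − 20.4911)²/20.4911 = 13.3006
χ² = 0.1389 + 0.4374 + 1.1782 + 3.7090 + 4.2249 + 13.3006 = 22.989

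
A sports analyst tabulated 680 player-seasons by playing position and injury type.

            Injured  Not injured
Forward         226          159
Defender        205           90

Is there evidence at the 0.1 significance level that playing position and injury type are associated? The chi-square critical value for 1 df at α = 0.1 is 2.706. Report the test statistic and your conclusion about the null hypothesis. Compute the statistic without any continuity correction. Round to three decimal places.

Row totals: 385, 295. Column totals: 431, 249. Grand total N = 680.
Expected counts (row total × column total / N):
  Forward, Injured: 385×431/680 = 244.0221
  Forward, Not injured: 385×249/680 = 140.9779
  Defender, Injured: 295×431/680 = 186.9779
  Defender, Not injured: 295×249/680 = 108.0221
Contributions (O − E)²/E:
  (226 − 244.0221)²/244.0221 = 1.3310
  (159 − 140.9779)²/140.9779 = 2.3039
  (205 − 186.9779)²/186.9779 = 1.7371
  (90 − 108.0221)²/108.0221 = 3.0068
χ² = 1.3310 + 2.3039 + 1.7371 + 3.0068 = 8.379
df = (2−1)(2−1) = 1. Since 8.379 > 2.706, reject the null hypothesis of independence at α = 0.1.

8.379; reject H₀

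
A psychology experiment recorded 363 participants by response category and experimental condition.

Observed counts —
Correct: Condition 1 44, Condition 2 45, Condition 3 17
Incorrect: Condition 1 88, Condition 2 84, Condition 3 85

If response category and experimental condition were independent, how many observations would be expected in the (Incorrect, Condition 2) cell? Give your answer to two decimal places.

Row total (Incorrect) = 257; column total (Condition 2) = 129; grand total N = 363.
Expected count = (row total × column total) / N = 257 × 129 / 363 = 91.33.

91.33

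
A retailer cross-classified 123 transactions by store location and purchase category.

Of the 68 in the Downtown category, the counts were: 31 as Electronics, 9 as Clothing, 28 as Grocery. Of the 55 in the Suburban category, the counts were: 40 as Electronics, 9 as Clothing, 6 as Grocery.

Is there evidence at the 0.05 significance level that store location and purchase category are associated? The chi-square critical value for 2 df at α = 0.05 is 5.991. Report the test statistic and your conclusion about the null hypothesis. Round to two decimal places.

14.16; reject H₀

Row totals: 68, 55. Column totals: 71, 18, 34. Grand total N = 123.
Expected counts (row total × column total / N):
  Downtown, Electronics: 68×71/123 = 39.252
  Downtown, Clothing: 68×18/123 = 9.951
  Downtown, Grocery: 68×34/123 = 18.797
  Suburban, Electronics: 55×71/123 = 31.748
  Suburban, Clothing: 55×18/123 = 8.049
  Suburban, Grocery: 55×34/123 = 15.203
Contributions (O − E)²/E:
  (31 − 39.252)²/39.252 = 1.7348
  (9 − 9.951)²/9.951 = 0.0909
  (28 − 18.797)²/18.797 = 4.5058
  (40 − 31.748)²/31.748 = 2.1449
  (9 − 8.049)²/8.049 = 0.1124
  (6 − 15.203)²/15.203 = 5.5710
χ² = 1.7348 + 0.0909 + 4.5058 + 2.1449 + 0.1124 + 5.5710 = 14.16
df = (2−1)(3−1) = 2. Since 14.16 > 5.991, reject the null hypothesis of independence at α = 0.05.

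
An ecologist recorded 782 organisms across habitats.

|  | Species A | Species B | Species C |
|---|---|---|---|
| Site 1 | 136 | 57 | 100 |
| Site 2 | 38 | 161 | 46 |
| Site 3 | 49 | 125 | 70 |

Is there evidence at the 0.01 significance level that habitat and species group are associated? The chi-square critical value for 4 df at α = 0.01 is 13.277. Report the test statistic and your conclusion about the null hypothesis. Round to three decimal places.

Row totals: 293, 245, 244. Column totals: 223, 343, 216. Grand total N = 782.
Expected counts (row total × column total / N):
  Site 1, Species A: 293×223/782 = 83.5537
  Site 1, Species B: 293×343/782 = 128.5153
  Site 1, Species C: 293×216/782 = 80.9309
  Site 2, Species A: 245×223/782 = 69.8657
  Site 2, Species B: 245×343/782 = 107.4616
  Site 2, Species C: 245×216/782 = 67.6726
  Site 3, Species A: 244×223/782 = 69.5806
  Site 3, Species B: 244×343/782 = 107.0230
  Site 3, Species C: 244×216/782 = 67.3964
Contributions (O − E)²/E:
  (136 − 83.5537)²/83.5537 = 32.9203
  (57 − 128.5153)²/128.5153 = 39.7963
  (100 − 80.9309)²/80.9309 = 4.4931
  (38 − 69.8657)²/69.8657 = 14.5339
  (161 − 107.4616)²/107.4616 = 26.6733
  (46 − 67.6726)²/67.6726 = 6.9408
  (49 − 69.5806)²/69.5806 = 6.0873
  (125 − 107.0230)²/107.0230 = 3.0197
  (70 − 67.3964)²/67.3964 = 0.1006
χ² = 32.9203 + 39.7963 + 4.4931 + 14.5339 + 26.6733 + 6.9408 + 6.0873 + 3.0197 + 0.1006 = 134.565
df = (3−1)(3−1) = 4. Since 134.565 > 13.277, reject the null hypothesis of independence at α = 0.01.

134.565; reject H₀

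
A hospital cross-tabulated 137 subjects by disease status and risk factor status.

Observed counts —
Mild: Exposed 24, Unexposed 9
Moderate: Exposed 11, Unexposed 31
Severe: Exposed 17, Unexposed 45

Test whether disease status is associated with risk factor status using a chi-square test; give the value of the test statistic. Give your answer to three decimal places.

22.334

Row totals: 33, 42, 62. Column totals: 52, 85. Grand total N = 137.
Expected counts (row total × column total / N):
  Mild, Exposed: 33×52/137 = 12.5255
  Mild, Unexposed: 33×85/137 = 20.4745
  Moderate, Exposed: 42×52/137 = 15.9416
  Moderate, Unexposed: 42×85/137 = 26.0584
  Severe, Exposed: 62×52/137 = 23.5328
  Severe, Unexposed: 62×85/137 = 38.4672
Contributions (O − E)²/E:
  (24 − 12.5255)²/12.5255 = 10.5117
  (9 − 20.4745)²/20.4745 = 6.4306
  (11 − 15.9416)²/15.9416 = 1.5318
  (31 − 26.0584)²/26.0584 = 0.9371
  (17 − 23.5328)²/23.5328 = 1.8135
  (45 − 38.4672)²/38.4672 = 1.1095
χ² = 10.5117 + 6.4306 + 1.5318 + 0.9371 + 1.8135 + 1.1095 = 22.334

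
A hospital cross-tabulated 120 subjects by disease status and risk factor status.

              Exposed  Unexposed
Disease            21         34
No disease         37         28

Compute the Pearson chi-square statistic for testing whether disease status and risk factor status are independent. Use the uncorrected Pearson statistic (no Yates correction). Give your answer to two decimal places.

Row totals: 55, 65. Column totals: 58, 62. Grand total N = 120.
Expected counts (row total × column total / N):
  Disease, Exposed: 55×58/120 = 26.583
  Disease, Unexposed: 55×62/120 = 28.417
  No disease, Exposed: 65×58/120 = 31.417
  No disease, Unexposed: 65×62/120 = 33.583
Contributions (O − E)²/E:
  (21 − 26.583)²/26.583 = 1.1725
  (34 − 28.417)²/28.417 = 1.0969
  (37 − 31.417)²/31.417 = 0.9921
  (28 − 33.583)²/33.583 = 0.9281
χ² = 1.1725 + 1.0969 + 0.9921 + 0.9281 = 4.19

4.19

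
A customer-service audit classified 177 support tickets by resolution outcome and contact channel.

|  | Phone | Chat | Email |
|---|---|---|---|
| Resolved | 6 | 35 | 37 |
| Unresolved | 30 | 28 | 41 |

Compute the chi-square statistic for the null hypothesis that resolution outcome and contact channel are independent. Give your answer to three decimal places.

14.698

Row totals: 78, 99. Column totals: 36, 63, 78. Grand total N = 177.
Expected counts (row total × column total / N):
  Resolved, Phone: 78×36/177 = 15.8644
  Resolved, Chat: 78×63/177 = 27.7627
  Resolved, Email: 78×78/177 = 34.3729
  Unresolved, Phone: 99×36/177 = 20.1356
  Unresolved, Chat: 99×63/177 = 35.2373
  Unresolved, Email: 99×78/177 = 43.6271
Contributions (O − E)²/E:
  (6 − 15.8644)²/15.8644 = 6.1336
  (35 − 27.7627)²/27.7627 = 1.8867
  (37 − 34.3729)²/34.3729 = 0.2008
  (30 − 20.1356)²/20.1356 = 4.8326
  (28 − 35.2373)²/35.2373 = 1.4865
  (41 − 43.6271)²/43.6271 = 0.1582
χ² = 6.1336 + 1.8867 + 0.2008 + 4.8326 + 1.4865 + 0.1582 = 14.698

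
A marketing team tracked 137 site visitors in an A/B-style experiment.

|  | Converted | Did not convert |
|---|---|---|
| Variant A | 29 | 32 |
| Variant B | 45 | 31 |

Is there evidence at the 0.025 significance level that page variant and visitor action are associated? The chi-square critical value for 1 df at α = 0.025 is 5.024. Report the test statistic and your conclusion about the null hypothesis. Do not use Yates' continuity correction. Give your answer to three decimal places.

Row totals: 61, 76. Column totals: 74, 63. Grand total N = 137.
Expected counts (row total × column total / N):
  Variant A, Converted: 61×74/137 = 32.9489
  Variant A, Did not convert: 61×63/137 = 28.0511
  Variant B, Converted: 76×74/137 = 41.0511
  Variant B, Did not convert: 76×63/137 = 34.9489
Contributions (O − E)²/E:
  (29 − 32.9489)²/32.9489 = 0.4733
  (32 − 28.0511)²/28.0511 = 0.5559
  (45 − 41.0511)²/41.0511 = 0.3799
  (31 − 34.9489)²/34.9489 = 0.4462
χ² = 0.4733 + 0.5559 + 0.3799 + 0.4462 = 1.855
df = (2−1)(2−1) = 1. Since 1.855 < 5.024, fail to reject the null hypothesis of independence at α = 0.025.

1.855; fail to reject H₀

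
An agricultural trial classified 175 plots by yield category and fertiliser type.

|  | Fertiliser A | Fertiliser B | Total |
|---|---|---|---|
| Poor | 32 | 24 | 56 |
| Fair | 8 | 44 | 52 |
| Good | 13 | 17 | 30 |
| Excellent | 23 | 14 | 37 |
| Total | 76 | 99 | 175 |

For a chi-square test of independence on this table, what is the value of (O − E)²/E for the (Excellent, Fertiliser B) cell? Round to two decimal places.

Row total (Excellent) = 37; column total (Fertiliser B) = 99; N = 175.
Expected count E = 37 × 99 / 175 = 20.931.
Contribution = (O − E)²/E = (14 − 20.931)² / 20.931 = 2.30.

2.30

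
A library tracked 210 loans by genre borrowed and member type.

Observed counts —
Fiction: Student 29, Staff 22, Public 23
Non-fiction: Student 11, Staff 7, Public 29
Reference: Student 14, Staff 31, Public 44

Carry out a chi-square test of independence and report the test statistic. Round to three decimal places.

Row totals: 74, 47, 89. Column totals: 54, 60, 96. Grand total N = 210.
Expected counts (row total × column total / N):
  Fiction, Student: 74×54/210 = 19.0286
  Fiction, Staff: 74×60/210 = 21.1429
  Fiction, Public: 74×96/210 = 33.8286
  Non-fiction, Student: 47×54/210 = 12.0857
  Non-fiction, Staff: 47×60/210 = 13.4286
  Non-fiction, Public: 47×96/210 = 21.4857
  Reference, Student: 89×54/210 = 22.8857
  Reference, Staff: 89×60/210 = 25.4286
  Reference, Public: 89×96/210 = 40.6857
Contributions (O − E)²/E:
  (29 − 19.0286)²/19.0286 = 5.2252
  (22 − 21.1429)²/21.1429 = 0.0347
  (23 − 33.8286)²/33.8286 = 3.4663
  (11 − 12.0857)²/12.0857 = 0.0975
  (7 − 13.4286)²/13.4286 = 3.0775
  (29 − 21.4857)²/21.4857 = 2.6280
  (14 − 22.8857)²/22.8857 = 3.4500
  (31 − 25.4286)²/25.4286 = 1.2207
  (44 − 40.6857)²/40.6857 = 0.2700
χ² = 5.2252 + 0.0347 + 3.4663 + 0.0975 + 3.0775 + 2.6280 + 3.4500 + 1.2207 + 0.2700 = 19.470

19.470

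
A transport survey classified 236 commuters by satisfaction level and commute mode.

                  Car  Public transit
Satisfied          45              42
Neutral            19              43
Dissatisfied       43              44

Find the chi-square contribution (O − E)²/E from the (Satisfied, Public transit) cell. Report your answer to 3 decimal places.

Row total (Satisfied) = 87; column total (Public transit) = 129; N = 236.
Expected count E = 87 × 129 / 236 = 47.55508.
Contribution = (O − E)²/E = (42 − 47.55508)² / 47.55508 = 0.649.

0.649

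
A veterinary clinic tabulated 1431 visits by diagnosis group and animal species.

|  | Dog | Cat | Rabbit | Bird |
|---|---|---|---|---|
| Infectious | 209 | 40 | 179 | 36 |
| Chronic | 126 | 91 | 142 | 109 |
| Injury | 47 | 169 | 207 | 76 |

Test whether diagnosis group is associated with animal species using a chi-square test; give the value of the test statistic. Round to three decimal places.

Row totals: 464, 468, 499. Column totals: 382, 300, 528, 221. Grand total N = 1431.
Expected counts (row total × column total / N):
  Infectious, Dog: 464×382/1431 = 123.8630
  Infectious, Cat: 464×300/1431 = 97.2746
  Infectious, Rabbit: 464×528/1431 = 171.2034
  Infectious, Bird: 464×221/1431 = 71.6590
  Chronic, Dog: 468×382/1431 = 124.9308
  Chronic, Cat: 468×300/1431 = 98.1132
  Chronic, Rabbit: 468×528/1431 = 172.6792
  Chronic, Bird: 468×221/1431 = 72.2767
  Injury, Dog: 499×382/1431 = 133.2061
  Injury, Cat: 499×300/1431 = 104.6122
  Injury, Rabbit: 499×528/1431 = 184.1174
  Injury, Bird: 499×221/1431 = 77.0643
Contributions (O − E)²/E:
  (209 − 123.8630)²/123.8630 = 58.5188
  (40 − 97.2746)²/97.2746 = 33.7229
  (179 − 171.2034)²/171.2034 = 0.3551
  (36 − 71.6590)²/71.6590 = 17.7447
  (126 − 124.9308)²/124.9308 = 0.0092
  (91 − 98.1132)²/98.1132 = 0.5157
  (142 − 172.6792)²/172.6792 = 5.4506
  (109 − 72.2767)²/72.2767 = 18.6589
  (47 − 133.2061)²/133.2061 = 55.7894
  (169 − 104.6122)²/104.6122 = 39.6301
  (207 − 184.1174)²/184.1174 = 2.8439
  (76 − 77.0643)²/77.0643 = 0.0147
χ² = 58.5188 + 33.7229 + 0.3551 + 17.7447 + 0.0092 + 0.5157 + 5.4506 + 18.6589 + 55.7894 + 39.6301 + 2.8439 + 0.0147 = 233.254

233.254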